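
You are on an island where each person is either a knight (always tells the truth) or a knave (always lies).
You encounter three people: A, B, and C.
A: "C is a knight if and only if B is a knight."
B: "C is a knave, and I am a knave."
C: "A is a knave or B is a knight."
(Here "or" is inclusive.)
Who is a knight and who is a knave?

Suppose A is a knight. Then A's statement "C is a knight if and only if B is a knight" would have to be true. Checking the 4 ways to assign the others, none is consistent with every speaker.
(For instance, with B=knave, C=knight, A's claim "C is a knight if and only if B is a knight" comes out false where it would need to be true.)
So A must be a knave, making "C is a knight if and only if B is a knight" false. Taking A=knave, B=knave, C=knight, each remaining statement checks out:
  B (knave): "C is a knave, and I am a knave" — false. ✓
  C (knight): "A is a knave or B is a knight" — true. ✓
This is the unique consistent assignment.

Knights: C. Knaves: A and B.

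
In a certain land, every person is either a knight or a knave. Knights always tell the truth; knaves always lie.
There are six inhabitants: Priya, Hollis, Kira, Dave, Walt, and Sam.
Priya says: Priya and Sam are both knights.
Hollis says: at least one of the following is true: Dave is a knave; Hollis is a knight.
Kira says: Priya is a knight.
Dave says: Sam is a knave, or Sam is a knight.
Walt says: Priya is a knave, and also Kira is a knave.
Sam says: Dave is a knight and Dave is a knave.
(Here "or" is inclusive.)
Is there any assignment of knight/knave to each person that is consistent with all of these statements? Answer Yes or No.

Yes

One consistent assignment: Priya=knave, Hollis=knight, Kira=knave, Dave=knight, Walt=knight, Sam=knave.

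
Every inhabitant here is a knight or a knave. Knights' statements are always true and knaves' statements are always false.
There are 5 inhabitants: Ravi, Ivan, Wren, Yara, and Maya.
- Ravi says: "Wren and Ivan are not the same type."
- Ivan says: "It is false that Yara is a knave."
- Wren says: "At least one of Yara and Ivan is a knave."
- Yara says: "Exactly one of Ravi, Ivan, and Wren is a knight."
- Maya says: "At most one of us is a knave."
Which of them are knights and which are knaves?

Suppose Ravi is a knave. Then Ravi's statement "Wren and Ivan are not the same type" would have to be false. Checking the 16 ways to assign the others, none is consistent with every speaker.
(For instance, with Ivan=knave, Wren=knight, Yara=knave, Maya=knave, Ravi's claim "Wren and Ivan are not the same type" comes out true where it would need to be false.)
So Ravi must be a knight, making "Wren and Ivan are not the same type" true. Taking Ravi=knight, Ivan=knave, Wren=knight, Yara=knave, Maya=knave, each remaining statement checks out:
  Ivan (knave): "it is false that Yara is a knave" — false. ✓
  Wren (knight): "at least one of Yara and Ivan is a knave" — true. ✓
  Yara (knave): "exactly one of Ravi, Ivan, and Wren is a knight" — false. ✓
  Maya (knave): "at most one of us is a knave" — false. ✓
This is the unique consistent assignment.

Knights: Ravi and Wren. Knaves: Ivan, Yara, and Maya.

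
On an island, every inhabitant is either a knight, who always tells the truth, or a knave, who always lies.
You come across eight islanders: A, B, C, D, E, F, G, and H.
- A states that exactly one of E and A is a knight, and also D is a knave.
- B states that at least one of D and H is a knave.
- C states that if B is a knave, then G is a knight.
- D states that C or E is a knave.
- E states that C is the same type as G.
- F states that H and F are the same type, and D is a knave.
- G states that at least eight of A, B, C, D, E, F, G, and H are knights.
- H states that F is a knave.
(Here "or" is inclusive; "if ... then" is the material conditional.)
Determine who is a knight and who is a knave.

A is a knave, B is a knave, C is a knave, D is a knight, E is a knight, F is a knave, G is a knave, and H is a knight.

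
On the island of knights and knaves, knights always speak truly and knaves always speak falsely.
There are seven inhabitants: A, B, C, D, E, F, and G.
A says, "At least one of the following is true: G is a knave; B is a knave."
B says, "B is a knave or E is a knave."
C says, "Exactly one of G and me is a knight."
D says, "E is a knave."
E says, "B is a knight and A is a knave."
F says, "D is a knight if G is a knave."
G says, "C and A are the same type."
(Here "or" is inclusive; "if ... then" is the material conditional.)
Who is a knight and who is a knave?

A is a knight, B is a knight, C is a knave, D is a knight, E is a knave, F is a knight, and G is a knave.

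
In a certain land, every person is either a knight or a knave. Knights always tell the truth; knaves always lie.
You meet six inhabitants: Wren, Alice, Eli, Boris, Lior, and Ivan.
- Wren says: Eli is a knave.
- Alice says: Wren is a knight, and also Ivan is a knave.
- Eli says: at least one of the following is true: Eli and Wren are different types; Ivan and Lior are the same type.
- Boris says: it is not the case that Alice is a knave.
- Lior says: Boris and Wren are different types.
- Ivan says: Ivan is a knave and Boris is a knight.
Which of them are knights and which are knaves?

Wren (knave): "Eli is a knave" — false. ✓
Alice is a knave, and the claim "Wren is a knight, and also Ivan is a knave" is indeed false.
Since Eli is a knight, "at least one of the following is true: Eli and Wren are different types; Ivan and Lior are the same type" needs to be true, which holds.
Boris is a knave, so "it is not the case that Alice is a knave" must be false — and it is.
Since Lior is a knave, "Boris and Wren are different types" needs to be false, which holds.
Ivan is a knave, so "Ivan is a knave and Boris is a knight" must be false — and it is.

Wren is a knave, Alice is a knave, Eli is a knight, Boris is a knave, Lior is a knave, and Ivan is a knave.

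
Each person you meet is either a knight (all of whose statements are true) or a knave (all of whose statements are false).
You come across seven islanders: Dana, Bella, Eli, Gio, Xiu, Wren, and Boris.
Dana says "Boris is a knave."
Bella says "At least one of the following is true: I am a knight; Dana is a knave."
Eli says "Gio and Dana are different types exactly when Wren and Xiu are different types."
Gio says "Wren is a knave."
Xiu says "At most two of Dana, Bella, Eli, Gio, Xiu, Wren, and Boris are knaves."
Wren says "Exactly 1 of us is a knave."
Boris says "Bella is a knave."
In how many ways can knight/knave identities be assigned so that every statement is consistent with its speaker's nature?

Consistent assignments:
  Dana=knight, Bella=knight, Eli=knight, Gio=knight, Xiu=knave, Wren=knave, Boris=knave

1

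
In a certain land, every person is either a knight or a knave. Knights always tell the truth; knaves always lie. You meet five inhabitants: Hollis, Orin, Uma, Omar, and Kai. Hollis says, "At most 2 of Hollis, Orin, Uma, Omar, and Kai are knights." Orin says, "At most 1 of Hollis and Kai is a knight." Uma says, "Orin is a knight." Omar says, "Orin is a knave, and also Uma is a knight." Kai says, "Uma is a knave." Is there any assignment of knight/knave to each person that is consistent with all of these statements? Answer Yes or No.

Yes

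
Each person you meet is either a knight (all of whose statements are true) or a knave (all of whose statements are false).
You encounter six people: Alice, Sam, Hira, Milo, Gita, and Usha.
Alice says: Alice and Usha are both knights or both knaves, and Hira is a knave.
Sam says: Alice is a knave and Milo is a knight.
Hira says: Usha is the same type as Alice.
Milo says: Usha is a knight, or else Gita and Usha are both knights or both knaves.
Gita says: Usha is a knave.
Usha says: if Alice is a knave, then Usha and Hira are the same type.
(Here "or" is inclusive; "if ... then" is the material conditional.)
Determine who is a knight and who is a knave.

Alice is a knave, Sam is a knave, Hira is a knight, Milo is a knave, Gita is a knight, and Usha is a knave.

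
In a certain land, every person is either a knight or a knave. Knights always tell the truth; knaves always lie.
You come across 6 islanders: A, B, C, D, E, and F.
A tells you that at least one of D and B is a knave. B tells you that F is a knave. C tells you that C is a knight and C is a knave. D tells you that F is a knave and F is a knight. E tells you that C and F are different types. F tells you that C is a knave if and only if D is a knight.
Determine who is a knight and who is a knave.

A is a knight, B is a knight, C is a knave, D is a knave, E is a knave, and F is a knave.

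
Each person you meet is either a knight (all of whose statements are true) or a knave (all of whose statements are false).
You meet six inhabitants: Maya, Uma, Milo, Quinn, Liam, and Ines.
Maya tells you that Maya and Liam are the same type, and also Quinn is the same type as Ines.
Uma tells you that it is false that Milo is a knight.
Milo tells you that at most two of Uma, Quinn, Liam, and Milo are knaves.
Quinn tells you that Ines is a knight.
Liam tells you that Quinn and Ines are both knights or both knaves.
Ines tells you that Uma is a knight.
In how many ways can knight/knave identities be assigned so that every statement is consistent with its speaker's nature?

2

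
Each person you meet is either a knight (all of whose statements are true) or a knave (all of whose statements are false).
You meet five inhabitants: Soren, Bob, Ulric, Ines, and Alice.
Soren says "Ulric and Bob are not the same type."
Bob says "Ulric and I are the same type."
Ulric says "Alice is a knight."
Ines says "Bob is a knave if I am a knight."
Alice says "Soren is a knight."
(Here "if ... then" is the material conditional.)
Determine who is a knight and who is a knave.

Soren is a knight, Bob is a knave, Ulric is a knight, Ines is a knight, and Alice is a knight.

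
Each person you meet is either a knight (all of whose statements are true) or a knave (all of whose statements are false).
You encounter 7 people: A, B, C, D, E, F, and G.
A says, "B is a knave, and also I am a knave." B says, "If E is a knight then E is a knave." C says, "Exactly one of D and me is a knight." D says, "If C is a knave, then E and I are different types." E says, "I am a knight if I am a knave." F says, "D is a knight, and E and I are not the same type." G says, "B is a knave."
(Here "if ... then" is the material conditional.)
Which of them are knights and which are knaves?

A is a knave, B is a knight, C is a knave, D is a knave, E is a knave, F is a knave, and G is a knave.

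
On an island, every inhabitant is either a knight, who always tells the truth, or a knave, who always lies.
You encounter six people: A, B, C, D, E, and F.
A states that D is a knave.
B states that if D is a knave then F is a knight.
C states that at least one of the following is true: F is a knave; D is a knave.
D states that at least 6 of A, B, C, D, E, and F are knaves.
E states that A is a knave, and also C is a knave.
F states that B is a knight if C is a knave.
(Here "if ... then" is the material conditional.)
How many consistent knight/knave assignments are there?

Consistent assignments:
  A=knight, B=knight, C=knight, D=knave, E=knave, F=knight

1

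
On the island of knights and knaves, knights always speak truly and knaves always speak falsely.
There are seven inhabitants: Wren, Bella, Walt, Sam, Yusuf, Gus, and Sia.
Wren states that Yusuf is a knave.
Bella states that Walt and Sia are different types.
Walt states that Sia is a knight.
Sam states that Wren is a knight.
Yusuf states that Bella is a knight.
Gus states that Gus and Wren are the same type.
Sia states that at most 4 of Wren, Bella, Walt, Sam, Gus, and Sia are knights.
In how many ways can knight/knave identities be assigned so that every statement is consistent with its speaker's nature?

1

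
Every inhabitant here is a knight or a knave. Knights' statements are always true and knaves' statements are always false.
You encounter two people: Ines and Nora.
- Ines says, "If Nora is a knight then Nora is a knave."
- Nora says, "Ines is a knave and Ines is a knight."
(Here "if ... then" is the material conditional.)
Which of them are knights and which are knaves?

Ines is a knight and Nora is a knave.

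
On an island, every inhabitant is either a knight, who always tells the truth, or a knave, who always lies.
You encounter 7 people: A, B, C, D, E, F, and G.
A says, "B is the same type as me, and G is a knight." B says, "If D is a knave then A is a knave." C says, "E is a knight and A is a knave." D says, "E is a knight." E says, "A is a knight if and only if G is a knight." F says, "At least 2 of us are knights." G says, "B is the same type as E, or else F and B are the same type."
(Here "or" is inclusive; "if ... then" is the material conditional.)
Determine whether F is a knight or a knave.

F is a knight.

Consistent assignments: {A=knight, B=knight, C=knave, D=knight, E=knight, F=knight, G=knight}; {A=knave, B=knight, C=knave, D=knave, E=knave, F=knight, G=knight}
In every consistent assignment, F is a knight.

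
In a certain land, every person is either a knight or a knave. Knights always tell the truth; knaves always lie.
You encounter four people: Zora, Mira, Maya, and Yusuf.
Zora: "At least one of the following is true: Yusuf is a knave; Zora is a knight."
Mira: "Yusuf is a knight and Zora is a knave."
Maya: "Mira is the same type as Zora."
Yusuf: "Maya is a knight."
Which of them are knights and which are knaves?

Knights: Zora. Knaves: Mira, Maya, and Yusuf.

Zora is a knight, and the claim "at least one of the following is true: Yusuf is a knave; Zora is a knight" is indeed true.
Mira is a knave, so "Yusuf is a knight and Zora is a knave" must be false — and it is.
Maya is a knave; "Mira is the same type as Zora" is false, as required.
Since Yusuf is a knave, "Maya is a knight" needs to be false, which holds.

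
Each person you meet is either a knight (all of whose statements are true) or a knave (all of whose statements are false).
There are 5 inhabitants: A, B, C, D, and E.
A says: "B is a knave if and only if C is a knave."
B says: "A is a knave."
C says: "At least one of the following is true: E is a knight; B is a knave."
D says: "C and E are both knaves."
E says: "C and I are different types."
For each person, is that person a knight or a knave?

A is a knave, B is a knight, C is a knave, D is a knight, and E is a knave.

A is a knave, and the claim "B is a knave if and only if C is a knave" is indeed false.
B is a knight, so "A is a knave" must be true — and it is.
C is a knave, so "at least one of the following is true: E is a knight; B is a knave" must be false — and it is.
As a knight, D's statement "C and E are both knaves" should be true; it is.
As a knave, E's statement "C and I are different types" should be false; it is.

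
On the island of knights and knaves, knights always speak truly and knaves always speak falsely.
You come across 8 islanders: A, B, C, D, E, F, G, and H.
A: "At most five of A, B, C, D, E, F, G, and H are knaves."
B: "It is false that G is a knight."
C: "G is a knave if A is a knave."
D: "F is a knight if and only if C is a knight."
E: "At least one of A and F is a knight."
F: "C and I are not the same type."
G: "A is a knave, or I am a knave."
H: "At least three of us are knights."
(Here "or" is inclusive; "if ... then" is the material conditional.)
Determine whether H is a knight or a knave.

Consistent assignments: {A=knave, B=knave, C=knave, D=knight, E=knave, F=knave, G=knight, H=knave}
In every consistent assignment, H is a knave.

H is a knave.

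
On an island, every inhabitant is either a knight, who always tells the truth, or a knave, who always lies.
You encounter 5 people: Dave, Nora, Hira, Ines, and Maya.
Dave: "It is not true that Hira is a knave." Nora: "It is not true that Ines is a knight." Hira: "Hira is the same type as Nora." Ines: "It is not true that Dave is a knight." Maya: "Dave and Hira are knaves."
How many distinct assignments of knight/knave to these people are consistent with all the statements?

Consistent assignments:
  Dave=knight, Nora=knight, Hira=knight, Ines=knave, Maya=knave

1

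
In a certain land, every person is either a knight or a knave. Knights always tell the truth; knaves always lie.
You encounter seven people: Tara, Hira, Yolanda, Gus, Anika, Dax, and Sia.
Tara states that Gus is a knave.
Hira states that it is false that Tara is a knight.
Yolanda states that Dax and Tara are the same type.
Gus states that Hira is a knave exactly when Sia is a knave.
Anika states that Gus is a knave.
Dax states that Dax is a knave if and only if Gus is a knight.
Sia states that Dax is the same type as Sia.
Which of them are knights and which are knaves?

As a knight, Tara's statement "Gus is a knave" should be true; it is.
Since Hira is a knave, "it is false that Tara is a knight" needs to be False, which holds.
Yolanda is a knight, so "Dax and Tara are the same type" must be true — and it is.
Gus is a knave, so "Hira is a knave exactly when Sia is a knave" must be False — and it is.
As a knight, Anika's statement "Gus is a knave" should be true; it is.
Since Dax is a knight, "Dax is a knave if and only if Gus is a knight" needs to be true, which holds.
Sia is a knight, so "Dax is the same type as Sia" must be true — and it is.

Tara is a knight, Hira is a knave, Yolanda is a knight, Gus is a knave, Anika is a knight, Dax is a knight, and Sia is a knight.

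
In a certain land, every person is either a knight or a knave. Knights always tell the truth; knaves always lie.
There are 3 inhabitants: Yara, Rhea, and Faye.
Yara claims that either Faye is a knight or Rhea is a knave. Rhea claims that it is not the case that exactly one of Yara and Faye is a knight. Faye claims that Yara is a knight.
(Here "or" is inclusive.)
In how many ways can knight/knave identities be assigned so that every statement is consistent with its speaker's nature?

Consistent assignments:
  Yara=knight, Rhea=knight, Faye=knight
  Yara=knave, Rhea=knight, Faye=knave

2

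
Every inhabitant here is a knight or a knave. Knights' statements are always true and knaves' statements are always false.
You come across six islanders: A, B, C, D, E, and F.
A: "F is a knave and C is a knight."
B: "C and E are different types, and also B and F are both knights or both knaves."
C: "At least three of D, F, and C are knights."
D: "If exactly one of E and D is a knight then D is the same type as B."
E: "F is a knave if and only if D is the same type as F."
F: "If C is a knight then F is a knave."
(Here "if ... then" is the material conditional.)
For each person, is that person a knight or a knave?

A is a knave, B is a knight, C is a knave, D is a knave, E is a knight, and F is a knight.

Since A is a knave, "F is a knave and C is a knight" needs to be False, which holds.
B is a knight, so "C and E are different types, and also B and F are both knights or both knaves" must be True — and it is.
C (knave): "at least three of D, F, and C are knights" — False. ✓
As a knave, D's statement "if exactly one of E and D is a knight then D is the same type as B" should be False; it is.
E is a knight, so "F is a knave if and only if D is the same type as F" must be True — and it is.
F is a knight, and the claim "if C is a knight then F is a knave" is indeed True.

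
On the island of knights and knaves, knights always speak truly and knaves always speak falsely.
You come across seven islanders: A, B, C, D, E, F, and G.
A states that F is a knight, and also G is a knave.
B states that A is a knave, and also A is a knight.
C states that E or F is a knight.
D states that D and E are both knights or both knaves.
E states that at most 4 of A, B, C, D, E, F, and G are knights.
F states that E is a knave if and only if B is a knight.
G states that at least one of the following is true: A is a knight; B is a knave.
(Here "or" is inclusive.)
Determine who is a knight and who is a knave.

A is a knave, B is a knave, C is a knight, D is a knave, E is a knight, F is a knight, and G is a knight.

A is a knave; "F is a knight, and also G is a knave" is False, as required.
As a knave, B's statement "A is a knave, and also A is a knight" should be False; it is.
C is a knight; "E or F is a knight" is True, as required.
Since D is a knave, "D and E are both knights or both knaves" needs to be False, which holds.
As a knight, E's statement "at most 4 of A, B, C, D, E, F, and G are knights" should be True; it is.
F is a knight; "E is a knave if and only if B is a knight" is True, as required.
G is a knight, so "at least one of the following is true: A is a knight; B is a knave" must be True — and it is.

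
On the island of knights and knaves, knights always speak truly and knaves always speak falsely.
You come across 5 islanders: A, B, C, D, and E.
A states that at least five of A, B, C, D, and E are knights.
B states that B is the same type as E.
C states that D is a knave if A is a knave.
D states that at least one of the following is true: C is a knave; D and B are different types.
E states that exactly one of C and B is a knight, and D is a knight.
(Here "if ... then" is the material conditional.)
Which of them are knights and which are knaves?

A is a knave, and the claim "at least five of A, B, C, D, and E are knights" is indeed false.
Since B is a knight, "B is the same type as E" needs to be true, which holds.
Since C is a knave, "D is a knave if A is a knave" needs to be false, which holds.
D is a knight, so "at least one of the following is true: C is a knave; D and B are different types" must be true — and it is.
E is a knight, and the claim "exactly one of C and B is a knight, and D is a knight" is indeed true.

Knights: B, D, and E. Knaves: A and C.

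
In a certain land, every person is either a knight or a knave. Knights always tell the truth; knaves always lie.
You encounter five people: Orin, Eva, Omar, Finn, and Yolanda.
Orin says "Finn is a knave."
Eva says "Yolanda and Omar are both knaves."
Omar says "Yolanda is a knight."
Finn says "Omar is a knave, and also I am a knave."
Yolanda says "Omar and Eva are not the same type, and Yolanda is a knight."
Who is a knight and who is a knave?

Knights: Orin, Omar, and Yolanda. Knaves: Eva and Finn.

Suppose Orin is a knave. Then Orin's statement "Finn is a knave" would have to be false. Checking the 16 ways to assign the others, none is consistent with every speaker.
(For instance, with Eva=knave, Omar=knight, Finn=knave, Yolanda=knight, Orin's claim "Finn is a knave" comes out true where it would need to be false.)
So Orin must be a knight, making "Finn is a knave" true. Taking Orin=knight, Eva=knave, Omar=knight, Finn=knave, Yolanda=knight, each remaining statement checks out:
  Eva (knave): "Yolanda and Omar are both knaves" — false. ✓
  Omar (knight): "Yolanda is a knight" — true. ✓
  Finn (knave): "Omar is a knave, and also I am a knave" — false. ✓
  Yolanda (knight): "Omar and Eva are not the same type, and Yolanda is a knight" — true. ✓
This is the unique consistent assignment.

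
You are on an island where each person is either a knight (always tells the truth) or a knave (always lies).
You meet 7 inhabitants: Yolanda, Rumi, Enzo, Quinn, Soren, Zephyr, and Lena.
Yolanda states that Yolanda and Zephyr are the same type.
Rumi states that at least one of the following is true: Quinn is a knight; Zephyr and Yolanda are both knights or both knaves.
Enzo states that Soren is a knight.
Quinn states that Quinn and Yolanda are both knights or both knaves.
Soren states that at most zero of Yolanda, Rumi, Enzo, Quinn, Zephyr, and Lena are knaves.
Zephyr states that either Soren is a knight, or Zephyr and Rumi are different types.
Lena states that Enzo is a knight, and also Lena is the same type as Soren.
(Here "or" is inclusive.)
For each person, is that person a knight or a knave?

Yolanda (knight): "Yolanda and Zephyr are the same type" — True. ✓
Rumi (knight): "at least one of the following is true: Quinn is a knight; Zephyr and Yolanda are both knights or both knaves" — True. ✓
Enzo (knight): "Soren is a knight" — True. ✓
Quinn is a knight; "Quinn and Yolanda are both knights or both knaves" is True, as required.
Soren is a knight; "at most zero of Yolanda, Rumi, Enzo, Quinn, Zephyr, and Lena are knaves" is True, as required.
Zephyr is a knight, so "either Soren is a knight, or Zephyr and Rumi are different types" must be True — and it is.
Lena (knight): "Enzo is a knight, and also Lena is the same type as Soren" — True. ✓

Yolanda is a knight, Rumi is a knight, Enzo is a knight, Quinn is a knight, Soren is a knight, Zephyr is a knight, and Lena is a knight.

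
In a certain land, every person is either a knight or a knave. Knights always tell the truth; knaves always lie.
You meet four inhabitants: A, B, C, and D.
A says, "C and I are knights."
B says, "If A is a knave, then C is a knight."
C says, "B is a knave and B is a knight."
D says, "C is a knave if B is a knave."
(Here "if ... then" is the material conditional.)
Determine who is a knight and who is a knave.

A is a knave; "C and I are knights" is False, as required.
B is a knave; "if A is a knave, then C is a knight" is False, as required.
C (knave): "B is a knave and B is a knight" — False. ✓
Since D is a knight, "C is a knave if B is a knave" needs to be true, which holds.

A is a knave, B is a knave, C is a knave, and D is a knight.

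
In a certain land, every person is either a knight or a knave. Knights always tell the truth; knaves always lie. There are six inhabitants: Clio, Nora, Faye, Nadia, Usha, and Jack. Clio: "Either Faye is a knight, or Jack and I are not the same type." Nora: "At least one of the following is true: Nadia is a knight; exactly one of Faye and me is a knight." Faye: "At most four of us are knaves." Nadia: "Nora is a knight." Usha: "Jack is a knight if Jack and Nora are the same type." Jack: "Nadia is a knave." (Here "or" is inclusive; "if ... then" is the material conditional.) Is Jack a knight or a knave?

Consistent assignments: {Clio=knight, Nora=knight, Faye=knight, Nadia=knight, Usha=knight, Jack=knave}
In every consistent assignment, Jack is a knave.

Jack is a knave.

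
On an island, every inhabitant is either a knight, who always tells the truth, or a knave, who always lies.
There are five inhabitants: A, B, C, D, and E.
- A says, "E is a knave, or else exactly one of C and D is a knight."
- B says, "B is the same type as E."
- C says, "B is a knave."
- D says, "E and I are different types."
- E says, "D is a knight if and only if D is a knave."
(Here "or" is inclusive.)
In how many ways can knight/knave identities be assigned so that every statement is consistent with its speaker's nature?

0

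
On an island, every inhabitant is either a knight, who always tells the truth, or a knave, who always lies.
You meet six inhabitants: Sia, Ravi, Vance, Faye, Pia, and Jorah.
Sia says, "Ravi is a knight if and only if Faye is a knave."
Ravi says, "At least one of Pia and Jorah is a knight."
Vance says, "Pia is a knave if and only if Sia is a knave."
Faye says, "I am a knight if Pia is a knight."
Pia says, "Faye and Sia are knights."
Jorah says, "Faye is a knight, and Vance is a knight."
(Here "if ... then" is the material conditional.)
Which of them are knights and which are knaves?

Sia is a knave, Ravi is a knight, Vance is a knight, Faye is a knight, Pia is a knave, and Jorah is a knight.

Since Sia is a knave, "Ravi is a knight if and only if Faye is a knave" needs to be False, which holds.
Ravi is a knight; "at least one of Pia and Jorah is a knight" is true, as required.
As a knight, Vance's statement "Pia is a knave if and only if Sia is a knave" should be true; it is.
Faye is a knight; "I am a knight if Pia is a knight" is true, as required.
Pia is a knave, and the claim "Faye and Sia are knights" is indeed False.
Jorah is a knight, and the claim "Faye is a knight, and Vance is a knight" is indeed true.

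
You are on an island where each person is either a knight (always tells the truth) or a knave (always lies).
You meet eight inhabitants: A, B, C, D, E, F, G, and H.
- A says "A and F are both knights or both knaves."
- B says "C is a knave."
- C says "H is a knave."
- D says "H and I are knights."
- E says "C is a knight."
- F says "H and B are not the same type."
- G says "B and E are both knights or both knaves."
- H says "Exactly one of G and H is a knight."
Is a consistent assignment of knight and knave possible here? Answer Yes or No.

Checking all 256 assignments, each has at least one speaker whose statement's truth value contradicts their type.

No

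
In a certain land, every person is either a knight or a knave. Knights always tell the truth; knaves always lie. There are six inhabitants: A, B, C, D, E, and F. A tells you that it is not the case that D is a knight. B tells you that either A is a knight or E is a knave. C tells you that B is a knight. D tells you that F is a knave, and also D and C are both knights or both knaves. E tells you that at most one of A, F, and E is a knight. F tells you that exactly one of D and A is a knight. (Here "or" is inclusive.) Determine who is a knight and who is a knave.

A is a knight, B is a knight, C is a knight, D is a knave, E is a knave, and F is a knight.

As a knight, A's statement "it is not the case that D is a knight" should be True; it is.
B is a knight; "either A is a knight or E is a knave" is True, as required.
As a knight, C's statement "B is a knight" should be True; it is.
D is a knave, so "F is a knave, and also D and C are both knights or both knaves" must be false — and it is.
As a knave, E's statement "at most one of A, F, and E is a knight" should be false; it is.
Since F is a knight, "exactly one of D and A is a knight" needs to be True, which holds.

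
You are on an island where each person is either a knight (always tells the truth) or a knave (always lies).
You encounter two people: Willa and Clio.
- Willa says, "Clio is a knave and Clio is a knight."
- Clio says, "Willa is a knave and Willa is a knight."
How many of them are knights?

The unique consistent assignment is Willa=knave, Clio=knave.
That has 0 knights.

0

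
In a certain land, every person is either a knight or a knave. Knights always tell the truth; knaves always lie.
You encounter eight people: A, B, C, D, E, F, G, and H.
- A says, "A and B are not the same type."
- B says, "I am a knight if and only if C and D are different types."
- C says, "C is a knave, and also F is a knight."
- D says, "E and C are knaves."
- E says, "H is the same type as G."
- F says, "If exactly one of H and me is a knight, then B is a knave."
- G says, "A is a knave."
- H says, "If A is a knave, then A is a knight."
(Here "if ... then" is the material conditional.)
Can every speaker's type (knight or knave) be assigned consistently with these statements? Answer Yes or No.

No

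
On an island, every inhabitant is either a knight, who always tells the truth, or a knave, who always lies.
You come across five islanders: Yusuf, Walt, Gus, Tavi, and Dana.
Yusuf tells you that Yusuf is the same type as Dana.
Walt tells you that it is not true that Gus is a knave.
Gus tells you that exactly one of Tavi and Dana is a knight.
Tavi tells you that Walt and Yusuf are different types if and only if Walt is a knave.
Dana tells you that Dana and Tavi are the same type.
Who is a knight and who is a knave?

Yusuf is a knight, Walt is a knave, Gus is a knave, Tavi is a knight, and Dana is a knight.

Since Yusuf is a knight, "Yusuf is the same type as Dana" needs to be true, which holds.
As a knave, Walt's statement "it is not true that Gus is a knave" should be False; it is.
Gus is a knave, so "exactly one of Tavi and Dana is a knight" must be False — and it is.
Tavi is a knight; "Walt and Yusuf are different types if and only if Walt is a knave" is true, as required.
As a knight, Dana's statement "Dana and Tavi are the same type" should be true; it is.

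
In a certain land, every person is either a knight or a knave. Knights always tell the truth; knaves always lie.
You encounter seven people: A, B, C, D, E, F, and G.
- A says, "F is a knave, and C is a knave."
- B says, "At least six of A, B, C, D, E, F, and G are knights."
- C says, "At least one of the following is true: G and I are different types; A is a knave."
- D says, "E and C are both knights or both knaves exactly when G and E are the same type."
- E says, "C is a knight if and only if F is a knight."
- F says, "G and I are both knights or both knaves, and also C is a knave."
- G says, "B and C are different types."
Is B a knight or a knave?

Consistent assignments: {A=knave, B=knave, C=knight, D=knight, E=knave, F=knave, G=knight}
In every consistent assignment, B is a knave.

B is a knave.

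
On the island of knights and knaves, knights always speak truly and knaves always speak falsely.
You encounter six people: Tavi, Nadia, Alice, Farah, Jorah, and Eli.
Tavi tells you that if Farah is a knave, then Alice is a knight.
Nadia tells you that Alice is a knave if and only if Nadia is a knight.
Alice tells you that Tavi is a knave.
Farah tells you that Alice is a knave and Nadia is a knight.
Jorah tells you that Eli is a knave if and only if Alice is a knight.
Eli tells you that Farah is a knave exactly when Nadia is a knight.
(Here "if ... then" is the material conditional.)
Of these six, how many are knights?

3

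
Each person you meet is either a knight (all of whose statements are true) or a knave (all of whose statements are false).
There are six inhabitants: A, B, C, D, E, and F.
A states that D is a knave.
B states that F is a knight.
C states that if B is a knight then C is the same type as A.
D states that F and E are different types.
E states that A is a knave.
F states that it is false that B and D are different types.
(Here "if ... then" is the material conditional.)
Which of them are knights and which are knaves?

A is a knave, B is a knave, C is a knight, D is a knight, E is a knight, and F is a knave.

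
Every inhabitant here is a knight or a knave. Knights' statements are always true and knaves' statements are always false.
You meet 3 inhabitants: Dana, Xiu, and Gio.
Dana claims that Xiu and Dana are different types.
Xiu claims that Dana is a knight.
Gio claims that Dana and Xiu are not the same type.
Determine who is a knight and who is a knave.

Knights: none. Knaves: Dana, Xiu, and Gio.

Dana is a knave; "Xiu and Dana are different types" is False, as required.
Xiu (knave): "Dana is a knight" — False. ✓
Since Gio is a knave, "Dana and Xiu are not the same type" needs to be False, which holds.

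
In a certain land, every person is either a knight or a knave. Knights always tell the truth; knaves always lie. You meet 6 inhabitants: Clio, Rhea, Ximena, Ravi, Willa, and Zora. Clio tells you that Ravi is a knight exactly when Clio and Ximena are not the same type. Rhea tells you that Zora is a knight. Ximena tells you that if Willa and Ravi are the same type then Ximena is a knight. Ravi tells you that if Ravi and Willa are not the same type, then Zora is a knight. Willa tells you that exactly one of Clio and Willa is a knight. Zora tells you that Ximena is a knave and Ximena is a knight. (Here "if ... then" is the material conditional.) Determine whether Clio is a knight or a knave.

Clio is a knave.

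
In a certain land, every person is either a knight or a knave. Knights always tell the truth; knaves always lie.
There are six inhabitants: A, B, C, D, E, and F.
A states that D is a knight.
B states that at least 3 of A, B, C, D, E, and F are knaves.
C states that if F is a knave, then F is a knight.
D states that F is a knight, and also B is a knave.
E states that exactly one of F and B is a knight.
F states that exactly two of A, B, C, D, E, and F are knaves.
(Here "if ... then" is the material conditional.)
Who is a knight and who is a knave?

Knights: B and E. Knaves: A, C, D, and F.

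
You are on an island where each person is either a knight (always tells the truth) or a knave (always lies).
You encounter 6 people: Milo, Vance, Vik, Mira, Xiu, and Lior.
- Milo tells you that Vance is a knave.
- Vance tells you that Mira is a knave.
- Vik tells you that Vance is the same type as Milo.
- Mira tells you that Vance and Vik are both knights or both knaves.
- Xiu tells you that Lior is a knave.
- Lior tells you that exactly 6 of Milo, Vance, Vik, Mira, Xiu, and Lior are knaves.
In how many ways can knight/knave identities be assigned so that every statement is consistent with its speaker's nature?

2

Consistent assignments:
  Milo=knight, Vance=knave, Vik=knave, Mira=knight, Xiu=knight, Lior=knave
  Milo=knave, Vance=knight, Vik=knave, Mira=knave, Xiu=knight, Lior=knave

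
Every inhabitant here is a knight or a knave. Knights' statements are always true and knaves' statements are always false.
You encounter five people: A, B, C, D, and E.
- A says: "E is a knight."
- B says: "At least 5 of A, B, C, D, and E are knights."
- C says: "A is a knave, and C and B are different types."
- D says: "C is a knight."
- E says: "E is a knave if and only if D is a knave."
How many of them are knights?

The unique consistent assignment is A=knave, B=knave, C=knight, D=knight, E=knave.
That has 2 knights.

2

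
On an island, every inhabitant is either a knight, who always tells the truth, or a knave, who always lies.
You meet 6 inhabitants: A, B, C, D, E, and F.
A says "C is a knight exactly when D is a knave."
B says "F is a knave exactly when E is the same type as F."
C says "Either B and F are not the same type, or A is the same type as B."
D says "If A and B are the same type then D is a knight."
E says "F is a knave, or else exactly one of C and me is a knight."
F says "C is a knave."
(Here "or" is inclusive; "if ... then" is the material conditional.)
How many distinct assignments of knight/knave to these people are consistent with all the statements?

1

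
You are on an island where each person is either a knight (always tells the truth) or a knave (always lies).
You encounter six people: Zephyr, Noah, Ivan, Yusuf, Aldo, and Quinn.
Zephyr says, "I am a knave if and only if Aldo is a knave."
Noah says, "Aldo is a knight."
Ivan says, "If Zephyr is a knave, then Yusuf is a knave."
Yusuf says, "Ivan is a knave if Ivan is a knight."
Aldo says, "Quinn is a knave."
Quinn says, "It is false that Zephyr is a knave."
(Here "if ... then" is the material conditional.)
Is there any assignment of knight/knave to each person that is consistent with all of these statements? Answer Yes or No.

Yes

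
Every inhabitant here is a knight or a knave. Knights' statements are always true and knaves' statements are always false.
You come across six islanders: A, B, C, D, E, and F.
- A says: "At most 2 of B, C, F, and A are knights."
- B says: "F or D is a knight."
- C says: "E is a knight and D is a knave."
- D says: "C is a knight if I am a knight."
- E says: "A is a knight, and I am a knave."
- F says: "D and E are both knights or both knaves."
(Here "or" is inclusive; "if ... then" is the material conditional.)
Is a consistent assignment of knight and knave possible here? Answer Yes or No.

No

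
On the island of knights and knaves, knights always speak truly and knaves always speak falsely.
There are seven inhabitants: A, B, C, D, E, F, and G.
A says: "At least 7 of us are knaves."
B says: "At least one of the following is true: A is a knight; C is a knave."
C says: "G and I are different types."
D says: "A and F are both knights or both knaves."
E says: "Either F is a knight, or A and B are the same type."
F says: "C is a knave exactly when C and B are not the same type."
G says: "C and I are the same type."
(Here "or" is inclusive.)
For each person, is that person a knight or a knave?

A is a knave, and the claim "at least 7 of us are knaves" is indeed false.
B is a knave, so "at least one of the following is true: A is a knight; C is a knave" must be false — and it is.
Since C is a knight, "G and I are different types" needs to be true, which holds.
D is a knight, and the claim "A and F are both knights or both knaves" is indeed true.
E (knight): "either F is a knight, or A and B are the same type" — true. ✓
Since F is a knave, "C is a knave exactly when C and B are not the same type" needs to be false, which holds.
G is a knave; "C and I are the same type" is false, as required.

A is a knave, B is a knave, C is a knight, D is a knight, E is a knight, F is a knave, and G is a knave.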